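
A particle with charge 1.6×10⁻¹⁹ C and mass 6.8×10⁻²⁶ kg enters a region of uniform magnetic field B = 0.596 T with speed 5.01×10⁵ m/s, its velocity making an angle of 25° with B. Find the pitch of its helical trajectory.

v∥ = v cosθ = 5.01×10⁵·cos25° ≈ 4.541×10⁵ m/s.
T = 2πm/(|q|B) = 2π(6.8×10⁻²⁶)/((1.6×10⁻¹⁹)(0.596)) ≈ 4.480×10⁻⁶ s.
pitch = v∥ T = (4.541×10⁵)(4.480×10⁻⁶) ≈ 2.03 m.

p ≈ 2.03 m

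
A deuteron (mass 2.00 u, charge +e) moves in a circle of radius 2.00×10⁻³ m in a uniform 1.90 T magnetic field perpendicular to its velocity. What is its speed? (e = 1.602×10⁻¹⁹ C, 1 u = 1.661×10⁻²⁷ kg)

v ≈ 1.83×10⁵ m/s

From |q|vB = mv²/r, v = |q|Br/m.
v = (1.602×10⁻¹⁹)(1.90)(2.00×10⁻³)/3.322×10⁻²⁷ ≈ 1.83×10⁵ m/s.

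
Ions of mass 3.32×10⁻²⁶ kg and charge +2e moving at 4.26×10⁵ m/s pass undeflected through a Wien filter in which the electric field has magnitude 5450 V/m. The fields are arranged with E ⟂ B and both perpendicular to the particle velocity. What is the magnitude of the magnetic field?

B = 0.0128 T

Balance of forces in the selector: qE = qvB ⇒ B = E/v.
B = 5450/4.26×10⁵ = 0.0128 T.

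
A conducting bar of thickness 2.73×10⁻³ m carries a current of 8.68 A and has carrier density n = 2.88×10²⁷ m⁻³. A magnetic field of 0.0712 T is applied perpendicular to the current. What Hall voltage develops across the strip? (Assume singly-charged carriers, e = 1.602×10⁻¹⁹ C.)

V_H ≈ 4.91×10⁻⁷ V

V_H = IB/(n e t).
V_H = (8.68)(0.0712)/((2.88×10²⁷)(1.602×10⁻¹⁹)(2.73×10⁻³)) ≈ 4.91×10⁻⁷ V.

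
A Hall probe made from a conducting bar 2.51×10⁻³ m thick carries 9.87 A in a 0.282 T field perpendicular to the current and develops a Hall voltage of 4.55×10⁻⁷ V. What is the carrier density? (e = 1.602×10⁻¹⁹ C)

n ≈ 1.52×10²⁸ m⁻³

From V_H = IB/(n e t), n = IB/(V_H e t).
n = (9.87)(0.282)/((4.55×10⁻⁷)(1.602×10⁻¹⁹)(2.51×10⁻³)) ≈ 1.52×10²⁸ m⁻³.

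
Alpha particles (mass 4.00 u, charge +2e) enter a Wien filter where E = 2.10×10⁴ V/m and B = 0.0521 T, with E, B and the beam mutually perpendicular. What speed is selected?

Straight-line motion ⇒ electric and magnetic forces cancel, so E = vB.
v = E/B = 2.10×10⁴/0.0521 = 4.03×10⁵ m/s.

v = 4.03×10⁵ m/s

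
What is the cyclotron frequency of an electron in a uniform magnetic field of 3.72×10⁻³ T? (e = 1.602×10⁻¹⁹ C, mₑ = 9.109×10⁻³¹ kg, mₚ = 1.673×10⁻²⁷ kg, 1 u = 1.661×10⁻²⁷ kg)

f ≈ 1.04×10⁸ Hz

f = |q|B/(2πm).
f = (1.602×10⁻¹⁹)(3.72×10⁻³)/(2π·9.109×10⁻³¹) ≈ 1.04×10⁸ Hz.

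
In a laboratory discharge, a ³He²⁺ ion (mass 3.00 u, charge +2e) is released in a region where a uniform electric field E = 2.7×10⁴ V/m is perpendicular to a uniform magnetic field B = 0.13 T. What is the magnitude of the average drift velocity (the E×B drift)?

The E×B drift speed is v_d = E/B.
v_d = 2.7×10⁴/0.13 = 2.1×10⁵ m/s.

v_d ≈ 2.1×10⁵ m/s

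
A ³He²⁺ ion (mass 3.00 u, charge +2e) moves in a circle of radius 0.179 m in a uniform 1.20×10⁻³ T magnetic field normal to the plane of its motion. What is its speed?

v ≈ 1.38×10⁴ m/s

From |q|vB = mv²/r, v = |q|Br/m.
v = (3.204×10⁻¹⁹)(1.20×10⁻³)(0.179)/4.983×10⁻²⁷ ≈ 1.38×10⁴ m/s.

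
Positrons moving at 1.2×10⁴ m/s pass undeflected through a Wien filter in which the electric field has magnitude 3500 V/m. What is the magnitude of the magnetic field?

Balance of forces in the selector: qE = qvB ⇒ B = E/v.
B = 3500/1.2×10⁴ = 0.29 T.

B = 0.29 T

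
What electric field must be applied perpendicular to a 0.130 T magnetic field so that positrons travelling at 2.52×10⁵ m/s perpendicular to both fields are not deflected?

For straight-line motion qE = qvB, so E = vB.
E = 2.52×10⁵ × 0.130 = 3.28×10⁴ V/m.

E = 3.28×10⁴ V/m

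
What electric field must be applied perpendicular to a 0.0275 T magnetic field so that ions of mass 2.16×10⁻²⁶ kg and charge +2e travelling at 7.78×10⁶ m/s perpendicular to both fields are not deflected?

E = 2.14×10⁵ V/m

For straight-line motion qE = qvB, so E = vB.
E = 7.78×10⁶ × 0.0275 = 2.14×10⁵ V/m.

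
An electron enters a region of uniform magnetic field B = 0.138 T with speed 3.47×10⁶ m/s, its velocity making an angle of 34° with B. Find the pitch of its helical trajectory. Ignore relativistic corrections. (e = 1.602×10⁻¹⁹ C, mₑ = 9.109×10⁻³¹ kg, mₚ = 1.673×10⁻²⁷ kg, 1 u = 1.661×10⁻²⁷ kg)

p ≈ 7.45×10⁻⁴ m

v∥ = v cosθ = 3.47×10⁶·cos34° ≈ 2.877×10⁶ m/s.
T = 2πm/(|q|B) = 2π(9.109×10⁻³¹)/((1.602×10⁻¹⁹)(0.138)) ≈ 2.589×10⁻¹⁰ s.
pitch = v∥ T = (2.877×10⁶)(2.589×10⁻¹⁰) ≈ 7.45×10⁻⁴ m.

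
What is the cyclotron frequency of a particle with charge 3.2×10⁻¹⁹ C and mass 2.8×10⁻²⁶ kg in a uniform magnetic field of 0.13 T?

f = |q|B/(2πm).
f = (3.2×10⁻¹⁹)(0.13)/(2π·2.8×10⁻²⁶) ≈ 2.4×10⁵ Hz.

f ≈ 2.4×10⁵ Hz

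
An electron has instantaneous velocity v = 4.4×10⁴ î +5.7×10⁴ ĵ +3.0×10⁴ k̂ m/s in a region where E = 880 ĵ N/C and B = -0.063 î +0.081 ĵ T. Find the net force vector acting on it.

F ≈ (3.89×10⁻¹⁶, 1.62×10⁻¹⁶, -1.15×10⁻¹⁵) N

v×B = (-2430, -1890, 7160) N/C.
E + v×B = (-2430, -1010, 7160) N/C.
F = q(E + v×B) = (−1.602×10⁻¹⁹ C)·(-2430, -1010, 7160) = (3.89×10⁻¹⁶, 1.62×10⁻¹⁶, -1.15×10⁻¹⁵) N.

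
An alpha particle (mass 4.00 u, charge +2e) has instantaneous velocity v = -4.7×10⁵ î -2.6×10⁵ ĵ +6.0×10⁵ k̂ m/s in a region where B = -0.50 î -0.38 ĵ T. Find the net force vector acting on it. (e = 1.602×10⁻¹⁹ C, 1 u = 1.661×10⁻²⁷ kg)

v×B = (2.28×10⁵, -3.00×10⁵, 4.86×10⁴) N/C.
F = q v×B = (3.204×10⁻¹⁹ C)·(2.28×10⁵, -3.00×10⁵, 4.86×10⁴) = (7.31×10⁻¹⁴, -9.61×10⁻¹⁴, 1.56×10⁻¹⁴) N.

F ≈ (7.31×10⁻¹⁴, -9.61×10⁻¹⁴, 1.56×10⁻¹⁴) N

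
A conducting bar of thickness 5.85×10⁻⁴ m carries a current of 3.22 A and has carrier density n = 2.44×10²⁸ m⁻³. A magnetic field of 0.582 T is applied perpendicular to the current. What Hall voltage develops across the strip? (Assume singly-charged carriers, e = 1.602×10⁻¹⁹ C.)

V_H = IB/(n e t).
V_H = (3.22)(0.582)/((2.44×10²⁸)(1.602×10⁻¹⁹)(5.85×10⁻⁴)) ≈ 8.20×10⁻⁷ V.

V_H ≈ 8.20×10⁻⁷ V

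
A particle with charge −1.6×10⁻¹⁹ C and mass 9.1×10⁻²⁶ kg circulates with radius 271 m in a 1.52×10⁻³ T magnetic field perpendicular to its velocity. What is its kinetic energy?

v = |q|Br/m, then KE = ½mv² = (qBr)²/(2m).
v = (1.6×10⁻¹⁹)(1.52×10⁻³)(271)/9.1×10⁻²⁶ ≈ 7.243×10⁵ m/s.
KE = ½(9.1×10⁻²⁶)(7.243×10⁵)² ≈ 2.39×10⁻¹⁴ J.

KE ≈ 2.39×10⁻¹⁴ J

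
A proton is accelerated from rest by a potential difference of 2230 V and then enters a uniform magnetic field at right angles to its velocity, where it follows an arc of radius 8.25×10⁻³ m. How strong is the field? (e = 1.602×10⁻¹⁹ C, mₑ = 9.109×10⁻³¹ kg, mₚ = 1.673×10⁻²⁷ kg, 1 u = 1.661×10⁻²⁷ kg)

B ≈ 0.827 T

v = √(2|q|V/m) = √(2·1.602×10⁻¹⁹·2230/1.673×10⁻²⁷) ≈ 6.535×10⁵ m/s.
B = mv/(|q|r) = (1.673×10⁻²⁷)(6.535×10⁵)/((1.602×10⁻¹⁹)(8.25×10⁻³)) ≈ 0.827 T.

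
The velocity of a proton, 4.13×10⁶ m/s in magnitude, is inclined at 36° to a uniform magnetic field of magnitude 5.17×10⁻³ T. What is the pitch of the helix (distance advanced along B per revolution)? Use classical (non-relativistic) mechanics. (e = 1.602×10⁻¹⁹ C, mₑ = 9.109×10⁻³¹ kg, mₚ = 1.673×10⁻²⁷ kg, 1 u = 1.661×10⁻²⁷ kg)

p ≈ 42.4 m

v∥ = v cosθ = 4.13×10⁶·cos36° ≈ 3.341×10⁶ m/s.
T = 2πm/(|q|B) = 2π(1.673×10⁻²⁷)/((1.602×10⁻¹⁹)(5.17×10⁻³)) ≈ 1.269×10⁻⁵ s.
pitch = v∥ T = (3.341×10⁶)(1.269×10⁻⁵) ≈ 42.4 m.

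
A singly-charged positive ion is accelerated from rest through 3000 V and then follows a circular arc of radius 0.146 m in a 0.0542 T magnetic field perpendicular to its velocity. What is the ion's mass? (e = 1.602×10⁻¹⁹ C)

m ≈ 1.67×10⁻²⁷ kg

Combine |q|V = ½mv² and r = mv/(|q|B): eliminate v to get m = qB²r²/(2V).
m = (1.602×10⁻¹⁹)(0.0542)²(0.146)²/(2·3000) ≈ 1.67×10⁻²⁷ kg.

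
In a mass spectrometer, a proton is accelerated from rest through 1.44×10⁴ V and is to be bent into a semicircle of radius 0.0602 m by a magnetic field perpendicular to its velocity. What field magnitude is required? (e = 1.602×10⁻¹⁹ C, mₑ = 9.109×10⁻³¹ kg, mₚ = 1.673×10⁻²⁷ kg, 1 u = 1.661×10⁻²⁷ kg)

B ≈ 0.288 T

v = √(2|q|V/m) = √(2·1.602×10⁻¹⁹·1.44×10⁴/1.673×10⁻²⁷) ≈ 1.661×10⁶ m/s.
B = mv/(|q|r) = (1.673×10⁻²⁷)(1.661×10⁶)/((1.602×10⁻¹⁹)(0.0602)) ≈ 0.288 T.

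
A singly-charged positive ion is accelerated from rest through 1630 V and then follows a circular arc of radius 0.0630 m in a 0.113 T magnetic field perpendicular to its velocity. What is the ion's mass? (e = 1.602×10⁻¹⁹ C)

Combine |q|V = ½mv² and r = mv/(|q|B): eliminate v to get m = qB²r²/(2V).
m = (1.602×10⁻¹⁹)(0.113)²(0.0630)²/(2·1630) ≈ 2.49×10⁻²⁷ kg.

m ≈ 2.49×10⁻²⁷ kg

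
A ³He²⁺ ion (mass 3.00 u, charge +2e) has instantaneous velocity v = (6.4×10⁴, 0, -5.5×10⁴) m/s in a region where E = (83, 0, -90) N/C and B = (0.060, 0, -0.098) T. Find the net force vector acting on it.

F ≈ (2.66×10⁻¹⁷, 9.52×10⁻¹⁶, -2.88×10⁻¹⁷) N

v×B = (0, 2970, 0) N/C.
E + v×B = (83.0, 2970, -90.0) N/C.
F = q(E + v×B) = (3.204×10⁻¹⁹ C)·(83.0, 2970, -90.0) = (2.66×10⁻¹⁷, 9.52×10⁻¹⁶, -2.88×10⁻¹⁷) N.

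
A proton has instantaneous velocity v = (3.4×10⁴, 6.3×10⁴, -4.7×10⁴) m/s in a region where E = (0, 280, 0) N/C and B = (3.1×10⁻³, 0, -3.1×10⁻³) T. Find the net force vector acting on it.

F ≈ (-3.13×10⁻¹⁷, 3.84×10⁻¹⁷, -3.13×10⁻¹⁷) N

v×B = (-195, -40.3, -195) N/C.
E + v×B = (-195, 240, -195) N/C.
F = q(E + v×B) = (1.602×10⁻¹⁹ C)·(-195, 240, -195) = (-3.13×10⁻¹⁷, 3.84×10⁻¹⁷, -3.13×10⁻¹⁷) N.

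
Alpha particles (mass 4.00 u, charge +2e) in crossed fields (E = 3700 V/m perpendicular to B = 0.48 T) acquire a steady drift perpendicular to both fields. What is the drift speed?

In crossed fields the guiding centre drifts at v_d = |E×B|/B² = E/B, independent of charge and mass.
v_d = 3700/0.48 = 7700 m/s.

v_d ≈ 7700 m/s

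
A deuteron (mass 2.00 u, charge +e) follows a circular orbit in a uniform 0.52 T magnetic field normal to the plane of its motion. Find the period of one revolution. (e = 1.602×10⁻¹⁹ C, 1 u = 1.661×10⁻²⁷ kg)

The cyclotron period depends only on m, q, B: T = 2πm/(|q|B).
T = 2π(3.322×10⁻²⁷)/((1.602×10⁻¹⁹)(0.52)) ≈ 2.5×10⁻⁷ s.

T ≈ 2.5×10⁻⁷ s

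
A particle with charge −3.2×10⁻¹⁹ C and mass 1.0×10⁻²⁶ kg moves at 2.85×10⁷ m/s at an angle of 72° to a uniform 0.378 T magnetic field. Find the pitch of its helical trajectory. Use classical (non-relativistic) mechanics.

v∥ = v cosθ = 2.85×10⁷·cos72° ≈ 8.807×10⁶ m/s.
T = 2πm/(|q|B) = 2π(1.0×10⁻²⁶)/((3.2×10⁻¹⁹)(0.378)) ≈ 5.194×10⁻⁷ s.
pitch = v∥ T = (8.807×10⁶)(5.194×10⁻⁷) ≈ 4.57 m.

p ≈ 4.57 m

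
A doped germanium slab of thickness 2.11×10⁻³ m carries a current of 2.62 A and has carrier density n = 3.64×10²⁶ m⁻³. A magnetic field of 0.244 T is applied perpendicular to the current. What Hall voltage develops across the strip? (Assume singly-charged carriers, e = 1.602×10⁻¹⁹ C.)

V_H ≈ 5.20×10⁻⁶ V

V_H = IB/(n e t).
V_H = (2.62)(0.244)/((3.64×10²⁶)(1.602×10⁻¹⁹)(2.11×10⁻³)) ≈ 5.20×10⁻⁶ V.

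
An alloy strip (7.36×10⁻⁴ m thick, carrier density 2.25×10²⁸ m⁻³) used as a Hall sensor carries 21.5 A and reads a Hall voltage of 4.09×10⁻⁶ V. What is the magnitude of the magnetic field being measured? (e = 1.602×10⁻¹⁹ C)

B ≈ 0.505 T

From V_H = IB/(n e t), B = V_H n e t / I.
B = (4.09×10⁻⁶)(2.25×10²⁸)(1.602×10⁻¹⁹)(7.36×10⁻⁴)/21.5 ≈ 0.505 T.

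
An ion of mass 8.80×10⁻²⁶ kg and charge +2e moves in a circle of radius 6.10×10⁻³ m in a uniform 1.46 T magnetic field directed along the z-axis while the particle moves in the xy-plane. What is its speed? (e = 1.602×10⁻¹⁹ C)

From |q|vB = mv²/r, v = |q|Br/m.
v = (3.204×10⁻¹⁹)(1.46)(6.10×10⁻³)/8.80×10⁻²⁶ ≈ 3.24×10⁴ m/s.

v ≈ 3.24×10⁴ m/s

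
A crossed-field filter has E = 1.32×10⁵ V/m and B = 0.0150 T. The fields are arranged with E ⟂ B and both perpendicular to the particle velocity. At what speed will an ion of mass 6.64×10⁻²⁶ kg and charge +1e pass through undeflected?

v = 8.80×10⁶ m/s

For undeflected motion the electric and magnetic forces balance: qE = qvB.
v = E/B = 1.32×10⁵/0.0150 = 8.80×10⁶ m/s.
The result is independent of the particle's charge and mass.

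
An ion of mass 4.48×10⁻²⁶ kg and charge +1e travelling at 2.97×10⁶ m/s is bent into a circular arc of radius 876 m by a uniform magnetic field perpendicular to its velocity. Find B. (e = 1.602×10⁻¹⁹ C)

B ≈ 9.48×10⁻⁴ T

From |q|vB = mv²/r, B = mv/(|q|r).
B = (4.48×10⁻²⁶)(2.97×10⁶)/((1.602×10⁻¹⁹)(876)) ≈ 9.48×10⁻⁴ T.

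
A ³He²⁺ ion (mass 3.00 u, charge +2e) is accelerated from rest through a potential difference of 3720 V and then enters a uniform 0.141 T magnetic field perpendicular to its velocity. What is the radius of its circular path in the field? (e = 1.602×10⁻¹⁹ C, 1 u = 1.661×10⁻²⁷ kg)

r ≈ 0.0763 m

Acceleration: |q|V = ½mv² ⇒ v = √(2|q|V/m) = √(2·3.204×10⁻¹⁹·3720/4.983×10⁻²⁷) ≈ 6.917×10⁵ m/s.
In the field: r = mv/(|q|B) = (4.983×10⁻²⁷)(6.917×10⁵)/((3.204×10⁻¹⁹)(0.141)) ≈ 0.0763 m.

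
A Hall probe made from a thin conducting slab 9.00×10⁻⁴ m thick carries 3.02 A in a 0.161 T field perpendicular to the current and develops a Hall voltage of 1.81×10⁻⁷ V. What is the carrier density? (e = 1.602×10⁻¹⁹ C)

n ≈ 1.86×10²⁸ m⁻³

From V_H = IB/(n e t), n = IB/(V_H e t).
n = (3.02)(0.161)/((1.81×10⁻⁷)(1.602×10⁻¹⁹)(9.00×10⁻⁴)) ≈ 1.86×10²⁸ m⁻³.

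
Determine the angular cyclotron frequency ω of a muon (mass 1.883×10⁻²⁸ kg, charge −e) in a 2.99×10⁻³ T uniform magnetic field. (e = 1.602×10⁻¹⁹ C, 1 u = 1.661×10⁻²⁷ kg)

ω ≈ 2.54×10⁶ rad/s

ω = |q|B/m.
ω = (1.602×10⁻¹⁹)(2.99×10⁻³)/1.883×10⁻²⁸ ≈ 2.54×10⁶ rad/s.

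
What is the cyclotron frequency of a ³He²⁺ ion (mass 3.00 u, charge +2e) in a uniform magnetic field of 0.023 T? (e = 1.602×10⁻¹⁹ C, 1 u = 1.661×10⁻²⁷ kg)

f = |q|B/(2πm).
f = (3.204×10⁻¹⁹)(0.023)/(2π·4.983×10⁻²⁷) ≈ 2.4×10⁵ Hz.

f ≈ 2.4×10⁵ Hz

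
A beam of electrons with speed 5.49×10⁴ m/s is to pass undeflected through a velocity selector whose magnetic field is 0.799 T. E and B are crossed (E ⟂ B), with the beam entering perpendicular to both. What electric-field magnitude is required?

E = 4.39×10⁴ V/m

For straight-line motion qE = qvB, so E = vB.
E = 5.49×10⁴ × 0.799 = 4.39×10⁴ V/m.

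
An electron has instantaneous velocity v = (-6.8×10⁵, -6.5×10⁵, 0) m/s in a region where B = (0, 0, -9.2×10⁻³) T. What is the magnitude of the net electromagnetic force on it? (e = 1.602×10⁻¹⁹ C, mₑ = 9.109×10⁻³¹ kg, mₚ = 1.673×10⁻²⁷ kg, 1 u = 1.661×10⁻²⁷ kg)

|F| ≈ 1.39×10⁻¹⁵ N

v×B = (5980, -6260, 0) N/C.
F = q v×B = (−1.602×10⁻¹⁹ C)·(5980, -6260, 0) = (-9.58×10⁻¹⁶, 1.00×10⁻¹⁵, 0) N.
|F| = 1.39×10⁻¹⁵ N.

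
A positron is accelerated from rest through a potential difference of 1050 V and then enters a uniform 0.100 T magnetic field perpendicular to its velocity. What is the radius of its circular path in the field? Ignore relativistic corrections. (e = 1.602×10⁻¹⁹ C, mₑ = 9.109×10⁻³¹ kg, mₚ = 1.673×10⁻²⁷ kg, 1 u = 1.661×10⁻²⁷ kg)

Acceleration: |q|V = ½mv² ⇒ v = √(2|q|V/m) = √(2·1.602×10⁻¹⁹·1050/9.109×10⁻³¹) ≈ 1.922×10⁷ m/s.
In the field: r = mv/(|q|B) = (9.109×10⁻³¹)(1.922×10⁷)/((1.602×10⁻¹⁹)(0.100)) ≈ 1.09×10⁻³ m.

r ≈ 1.09×10⁻³ m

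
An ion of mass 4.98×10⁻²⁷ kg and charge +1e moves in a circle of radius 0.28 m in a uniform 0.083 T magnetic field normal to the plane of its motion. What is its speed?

From |q|vB = mv²/r, v = |q|Br/m.
v = (1.602×10⁻¹⁹)(0.083)(0.28)/4.98×10⁻²⁷ ≈ 7.5×10⁵ m/s.

v ≈ 7.5×10⁵ m/s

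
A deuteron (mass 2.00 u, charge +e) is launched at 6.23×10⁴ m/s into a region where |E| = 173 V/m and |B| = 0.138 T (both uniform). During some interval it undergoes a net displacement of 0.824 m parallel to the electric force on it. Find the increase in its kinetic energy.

ΔKE ≈ 2.28×10⁻¹⁷ J

The magnetic force is always ⟂ v and does no work; only the electric force changes KE.
ΔKE = F_E · d = |q|E d = (1.602×10⁻¹⁹)(173)(0.824) ≈ 2.28×10⁻¹⁷ J.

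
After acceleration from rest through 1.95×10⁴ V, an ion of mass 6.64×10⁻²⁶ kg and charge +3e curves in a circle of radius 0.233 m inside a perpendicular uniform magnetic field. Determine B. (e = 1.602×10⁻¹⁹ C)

v = √(2|q|V/m) = √(2·4.806×10⁻¹⁹·1.95×10⁴/6.64×10⁻²⁶) ≈ 5.313×10⁵ m/s.
B = mv/(|q|r) = (6.64×10⁻²⁶)(5.313×10⁵)/((4.806×10⁻¹⁹)(0.233)) ≈ 0.315 T.

B ≈ 0.315 T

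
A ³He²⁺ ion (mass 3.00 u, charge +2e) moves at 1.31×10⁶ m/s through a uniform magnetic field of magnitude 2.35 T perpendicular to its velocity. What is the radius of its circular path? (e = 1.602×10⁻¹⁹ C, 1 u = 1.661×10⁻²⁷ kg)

The magnetic force provides the centripetal force: |q|vB = mv²/r.
r = mv/(|q|B) = (4.983×10⁻²⁷)(1.31×10⁶)/((3.204×10⁻¹⁹)(2.35)) ≈ 8.67×10⁻³ m.

r ≈ 8.67×10⁻³ m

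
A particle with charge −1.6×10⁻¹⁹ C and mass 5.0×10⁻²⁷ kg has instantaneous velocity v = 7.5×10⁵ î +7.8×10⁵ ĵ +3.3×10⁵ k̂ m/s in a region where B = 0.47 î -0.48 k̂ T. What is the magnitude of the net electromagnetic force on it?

|F| ≈ 1.18×10⁻¹³ N

v×B = (-3.74×10⁵, 5.15×10⁵, -3.67×10⁵) N/C.
F = q v×B = (−1.6×10⁻¹⁹ C)·(-3.74×10⁵, 5.15×10⁵, -3.67×10⁵) = (5.99×10⁻¹⁴, -8.24×10⁻¹⁴, 5.87×10⁻¹⁴) N.
|F| = 1.18×10⁻¹³ N.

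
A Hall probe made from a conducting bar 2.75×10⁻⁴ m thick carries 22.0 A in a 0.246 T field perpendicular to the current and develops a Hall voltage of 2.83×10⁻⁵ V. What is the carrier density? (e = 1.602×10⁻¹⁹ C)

From V_H = IB/(n e t), n = IB/(V_H e t).
n = (22.0)(0.246)/((2.83×10⁻⁵)(1.602×10⁻¹⁹)(2.75×10⁻⁴)) ≈ 4.34×10²⁷ m⁻³.

n ≈ 4.34×10²⁷ m⁻³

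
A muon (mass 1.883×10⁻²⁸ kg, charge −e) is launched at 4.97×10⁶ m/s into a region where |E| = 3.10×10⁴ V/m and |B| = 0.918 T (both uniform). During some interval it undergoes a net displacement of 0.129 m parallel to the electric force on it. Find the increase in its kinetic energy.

The magnetic force is always ⟂ v and does no work; only the electric force changes KE.
ΔKE = F_E · d = |q|E d = (1.602×10⁻¹⁹)(3.10×10⁴)(0.129) ≈ 6.41×10⁻¹⁶ J.

ΔKE ≈ 6.41×10⁻¹⁶ J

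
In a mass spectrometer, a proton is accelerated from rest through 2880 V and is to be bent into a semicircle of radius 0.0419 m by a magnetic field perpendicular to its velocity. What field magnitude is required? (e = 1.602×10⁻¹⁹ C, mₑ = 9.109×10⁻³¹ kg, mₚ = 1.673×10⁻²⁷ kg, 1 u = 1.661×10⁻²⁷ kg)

B ≈ 0.185 T

v = √(2|q|V/m) = √(2·1.602×10⁻¹⁹·2880/1.673×10⁻²⁷) ≈ 7.427×10⁵ m/s.
B = mv/(|q|r) = (1.673×10⁻²⁷)(7.427×10⁵)/((1.602×10⁻¹⁹)(0.0419)) ≈ 0.185 T.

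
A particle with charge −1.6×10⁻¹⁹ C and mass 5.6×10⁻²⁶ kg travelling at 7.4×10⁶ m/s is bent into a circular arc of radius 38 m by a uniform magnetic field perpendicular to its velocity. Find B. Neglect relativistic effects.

From |q|vB = mv²/r, B = mv/(|q|r).
B = (5.6×10⁻²⁶)(7.4×10⁶)/((1.6×10⁻¹⁹)(38)) ≈ 0.068 T.

B ≈ 0.068 T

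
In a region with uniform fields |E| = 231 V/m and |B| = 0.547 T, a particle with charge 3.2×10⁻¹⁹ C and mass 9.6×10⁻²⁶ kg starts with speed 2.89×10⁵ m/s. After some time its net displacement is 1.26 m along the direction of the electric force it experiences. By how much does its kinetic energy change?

The magnetic force is always ⟂ v and does no work; only the electric force changes KE.
ΔKE = F_E · d = |q|E d = (3.2×10⁻¹⁹)(231)(1.26) ≈ 9.31×10⁻¹⁷ J.

ΔKE ≈ 9.31×10⁻¹⁷ J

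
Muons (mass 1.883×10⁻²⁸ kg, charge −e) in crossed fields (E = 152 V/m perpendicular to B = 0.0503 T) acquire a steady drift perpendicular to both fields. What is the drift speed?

v_d ≈ 3020 m/s

The steady drift has the magnetic force balancing the electric force, so v_d = E/B.
v_d = 152/0.0503 = 3020 m/s.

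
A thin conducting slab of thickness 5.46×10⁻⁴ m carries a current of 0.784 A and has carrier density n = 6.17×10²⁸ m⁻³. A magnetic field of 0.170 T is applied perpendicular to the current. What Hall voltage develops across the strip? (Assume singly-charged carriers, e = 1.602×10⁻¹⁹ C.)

V_H = IB/(n e t).
V_H = (0.784)(0.170)/((6.17×10²⁸)(1.602×10⁻¹⁹)(5.46×10⁻⁴)) ≈ 2.47×10⁻⁸ V.

V_H ≈ 2.47×10⁻⁸ V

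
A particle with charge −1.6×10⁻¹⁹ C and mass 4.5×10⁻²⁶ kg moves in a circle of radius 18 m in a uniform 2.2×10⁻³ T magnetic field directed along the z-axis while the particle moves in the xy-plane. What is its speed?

v ≈ 1.4×10⁵ m/s

From |q|vB = mv²/r, v = |q|Br/m.
v = (1.6×10⁻¹⁹)(2.2×10⁻³)(18)/4.5×10⁻²⁶ ≈ 1.4×10⁵ m/s.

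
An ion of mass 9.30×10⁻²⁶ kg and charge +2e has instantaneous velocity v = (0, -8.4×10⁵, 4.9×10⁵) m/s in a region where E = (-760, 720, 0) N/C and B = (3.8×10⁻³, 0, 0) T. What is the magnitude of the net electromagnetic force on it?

v×B = (0, 1860, 3190) N/C.
E + v×B = (-760, 2580, 3190) N/C.
F = q(E + v×B) = (3.204×10⁻¹⁹ C)·(-760, 2580, 3190) = (-2.44×10⁻¹⁶, 8.27×10⁻¹⁶, 1.02×10⁻¹⁵) N.
|F| = 1.34×10⁻¹⁵ N.

|F| ≈ 1.34×10⁻¹⁵ N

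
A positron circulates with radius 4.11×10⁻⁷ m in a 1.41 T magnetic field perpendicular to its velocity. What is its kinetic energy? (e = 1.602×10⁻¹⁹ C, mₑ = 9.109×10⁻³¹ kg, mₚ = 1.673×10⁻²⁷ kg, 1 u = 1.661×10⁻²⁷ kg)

KE ≈ 0.0295 eV

v = |q|Br/m, then KE = ½mv² = (qBr)²/(2m).
v = (1.602×10⁻¹⁹)(1.41)(4.11×10⁻⁷)/9.109×10⁻³¹ ≈ 1.019×10⁵ m/s.
KE = ½(9.109×10⁻³¹)(1.019×10⁵)² ≈ 4.73×10⁻²¹ J = 0.0295 eV.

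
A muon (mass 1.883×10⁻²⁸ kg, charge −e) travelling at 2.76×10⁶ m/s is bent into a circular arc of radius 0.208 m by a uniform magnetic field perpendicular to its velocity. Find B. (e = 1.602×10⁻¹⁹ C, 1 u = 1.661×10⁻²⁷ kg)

From |q|vB = mv²/r, B = mv/(|q|r).
B = (1.883×10⁻²⁸)(2.76×10⁶)/((1.602×10⁻¹⁹)(0.208)) ≈ 0.0156 T.

B ≈ 0.0156 T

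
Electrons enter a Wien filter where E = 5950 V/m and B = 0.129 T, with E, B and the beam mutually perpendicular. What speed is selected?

v = 4.61×10⁴ m/s

Zero net Lorentz force requires |qE| = |q v×B|, i.e. E = vB.
v = E/B = 5950/0.129 = 4.61×10⁴ m/s.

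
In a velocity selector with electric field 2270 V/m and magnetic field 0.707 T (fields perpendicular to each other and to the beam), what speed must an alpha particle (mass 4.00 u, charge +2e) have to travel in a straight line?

Straight-line motion ⇒ electric and magnetic forces cancel, so E = vB.
v = E/B = 2270/0.707 = 3210 m/s.
The result is independent of the particle's charge and mass.

v = 3210 m/s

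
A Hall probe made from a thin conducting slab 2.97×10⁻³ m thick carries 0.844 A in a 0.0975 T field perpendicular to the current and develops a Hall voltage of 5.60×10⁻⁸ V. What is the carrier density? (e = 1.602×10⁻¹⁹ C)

From V_H = IB/(n e t), n = IB/(V_H e t).
n = (0.844)(0.0975)/((5.60×10⁻⁸)(1.602×10⁻¹⁹)(2.97×10⁻³)) ≈ 3.09×10²⁷ m⁻³.

n ≈ 3.09×10²⁷ m⁻³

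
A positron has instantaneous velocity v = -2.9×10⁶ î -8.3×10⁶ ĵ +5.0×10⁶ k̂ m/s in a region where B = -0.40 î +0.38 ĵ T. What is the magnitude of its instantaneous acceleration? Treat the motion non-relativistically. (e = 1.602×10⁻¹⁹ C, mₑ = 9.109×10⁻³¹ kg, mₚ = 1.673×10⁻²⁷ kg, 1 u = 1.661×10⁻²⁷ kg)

v×B = (-1.90×10⁶, -2.00×10⁶, -4.42×10⁶) N/C.
F = q v×B = (1.602×10⁻¹⁹ C)·(-1.90×10⁶, -2.00×10⁶, -4.42×10⁶) = (-3.04×10⁻¹³, -3.20×10⁻¹³, -7.08×10⁻¹³) N.
|a| = |F|/m = 8.349×10⁻¹³/9.109×10⁻³¹ ≈ 9.17×10¹⁷ m/s².

|a| ≈ 9.17×10¹⁷ m/s²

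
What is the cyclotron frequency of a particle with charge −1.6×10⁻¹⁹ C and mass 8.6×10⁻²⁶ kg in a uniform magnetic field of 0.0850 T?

f ≈ 2.52×10⁴ Hz

f = |q|B/(2πm).
f = (1.6×10⁻¹⁹)(0.0850)/(2π·8.6×10⁻²⁶) ≈ 2.52×10⁴ Hz.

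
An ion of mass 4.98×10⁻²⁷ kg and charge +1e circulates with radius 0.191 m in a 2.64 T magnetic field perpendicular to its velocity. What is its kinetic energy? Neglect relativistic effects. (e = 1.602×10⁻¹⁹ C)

KE ≈ 4.09×10⁶ eV

v = |q|Br/m, then KE = ½mv² = (qBr)²/(2m).
v = (1.602×10⁻¹⁹)(2.64)(0.191)/4.98×10⁻²⁷ ≈ 1.622×10⁷ m/s.
KE = ½(4.98×10⁻²⁷)(1.622×10⁷)² ≈ 6.55×10⁻¹³ J = 4.09×10⁶ eV.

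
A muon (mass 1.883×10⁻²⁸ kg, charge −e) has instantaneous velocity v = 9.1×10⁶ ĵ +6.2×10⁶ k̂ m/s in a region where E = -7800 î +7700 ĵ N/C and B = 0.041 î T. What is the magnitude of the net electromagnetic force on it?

v×B = (0, 2.54×10⁵, -3.73×10⁵) N/C.
E + v×B = (-7800, 2.62×10⁵, -3.73×10⁵) N/C.
F = q(E + v×B) = (−1.602×10⁻¹⁹ C)·(-7800, 2.62×10⁵, -3.73×10⁵) = (1.25×10⁻¹⁵, -4.20×10⁻¹⁴, 5.98×10⁻¹⁴) N.
|F| = 7.30×10⁻¹⁴ N.

|F| ≈ 7.30×10⁻¹⁴ N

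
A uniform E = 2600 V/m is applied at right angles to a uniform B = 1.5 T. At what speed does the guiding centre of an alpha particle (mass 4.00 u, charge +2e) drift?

v_d ≈ 1700 m/s

In crossed fields the guiding centre drifts at v_d = |E×B|/B² = E/B, independent of charge and mass.
v_d = 2600/1.5 = 1700 m/s.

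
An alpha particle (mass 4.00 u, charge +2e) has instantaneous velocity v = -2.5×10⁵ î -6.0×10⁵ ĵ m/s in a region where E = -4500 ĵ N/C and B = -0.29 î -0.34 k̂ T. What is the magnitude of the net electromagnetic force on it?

|F| ≈ 9.06×10⁻¹⁴ N

v×B = (2.04×10⁵, -8.50×10⁴, -1.74×10⁵) N/C.
E + v×B = (2.04×10⁵, -8.95×10⁴, -1.74×10⁵) N/C.
F = q(E + v×B) = (3.204×10⁻¹⁹ C)·(2.04×10⁵, -8.95×10⁴, -1.74×10⁵) = (6.54×10⁻¹⁴, -2.87×10⁻¹⁴, -5.57×10⁻¹⁴) N.
|F| = 9.06×10⁻¹⁴ N.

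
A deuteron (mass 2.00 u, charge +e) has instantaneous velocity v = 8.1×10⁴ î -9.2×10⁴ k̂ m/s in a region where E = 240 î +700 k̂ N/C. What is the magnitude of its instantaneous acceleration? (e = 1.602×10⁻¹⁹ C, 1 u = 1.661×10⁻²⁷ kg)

|a| ≈ 3.57×10¹⁰ m/s²

Only an electric field acts, so F = qE = (1.602×10⁻¹⁹ C)·(240, 0, 700) = (3.84×10⁻¹⁷, 0, 1.12×10⁻¹⁶) N.
|a| = |F|/m = 1.185×10⁻¹⁶/3.322×10⁻²⁷ ≈ 3.57×10¹⁰ m/s².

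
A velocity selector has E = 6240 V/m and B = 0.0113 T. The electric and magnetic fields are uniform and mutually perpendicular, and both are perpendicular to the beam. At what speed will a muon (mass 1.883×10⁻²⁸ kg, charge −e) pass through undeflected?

For undeflected motion the electric and magnetic forces balance: qE = qvB.
v = E/B = 6240/0.0113 = 5.52×10⁵ m/s.

v = 5.52×10⁵ m/s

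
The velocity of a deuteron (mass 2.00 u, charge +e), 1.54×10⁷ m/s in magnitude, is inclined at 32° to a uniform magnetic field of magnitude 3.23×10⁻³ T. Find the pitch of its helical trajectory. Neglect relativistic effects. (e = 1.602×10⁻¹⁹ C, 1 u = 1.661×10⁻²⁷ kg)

p ≈ 527 m

v∥ = v cosθ = 1.54×10⁷·cos32° ≈ 1.306×10⁷ m/s.
T = 2πm/(|q|B) = 2π(3.322×10⁻²⁷)/((1.602×10⁻¹⁹)(3.23×10⁻³)) ≈ 4.034×10⁻⁵ s.
pitch = v∥ T = (1.306×10⁷)(4.034×10⁻⁵) ≈ 527 m.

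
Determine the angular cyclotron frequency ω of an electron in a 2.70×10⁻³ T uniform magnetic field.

ω = |q|B/m.
ω = (1.602×10⁻¹⁹)(2.70×10⁻³)/9.109×10⁻³¹ ≈ 4.75×10⁸ rad/s.

ω ≈ 4.75×10⁸ rad/s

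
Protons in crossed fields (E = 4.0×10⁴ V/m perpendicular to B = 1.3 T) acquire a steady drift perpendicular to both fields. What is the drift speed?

v_d ≈ 3.1×10⁴ m/s

The E×B drift speed is v_d = E/B.
v_d = 4.0×10⁴/1.3 = 3.1×10⁴ m/s.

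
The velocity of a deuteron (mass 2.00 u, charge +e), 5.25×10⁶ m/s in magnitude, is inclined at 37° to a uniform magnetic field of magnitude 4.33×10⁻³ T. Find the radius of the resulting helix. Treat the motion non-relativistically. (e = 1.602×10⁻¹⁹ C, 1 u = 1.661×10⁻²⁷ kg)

r ≈ 15.1 m

v⊥ = v sinθ = 5.25×10⁶·sin37° ≈ 3.160×10⁶ m/s.
r = m v⊥/(|q|B) = (3.322×10⁻²⁷)(3.160×10⁶)/((1.602×10⁻¹⁹)(4.33×10⁻³)) ≈ 15.1 m.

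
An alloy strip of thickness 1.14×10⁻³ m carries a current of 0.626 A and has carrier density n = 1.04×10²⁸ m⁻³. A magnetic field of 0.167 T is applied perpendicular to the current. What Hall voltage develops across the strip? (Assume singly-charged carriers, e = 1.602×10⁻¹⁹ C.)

V_H ≈ 5.50×10⁻⁸ V

V_H = IB/(n e t).
V_H = (0.626)(0.167)/((1.04×10²⁸)(1.602×10⁻¹⁹)(1.14×10⁻³)) ≈ 5.50×10⁻⁸ V.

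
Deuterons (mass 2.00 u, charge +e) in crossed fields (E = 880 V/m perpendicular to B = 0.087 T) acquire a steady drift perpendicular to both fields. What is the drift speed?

v_d ≈ 1.0×10⁴ m/s

The steady drift has the magnetic force balancing the electric force, so v_d = E/B.
v_d = 880/0.087 = 1.0×10⁴ m/s.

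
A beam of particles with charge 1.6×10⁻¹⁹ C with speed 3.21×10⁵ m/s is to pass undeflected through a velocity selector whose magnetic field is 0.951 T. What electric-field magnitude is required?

For straight-line motion qE = qvB, so E = vB.
E = 3.21×10⁵ × 0.951 = 3.05×10⁵ V/m.

E = 3.05×10⁵ V/m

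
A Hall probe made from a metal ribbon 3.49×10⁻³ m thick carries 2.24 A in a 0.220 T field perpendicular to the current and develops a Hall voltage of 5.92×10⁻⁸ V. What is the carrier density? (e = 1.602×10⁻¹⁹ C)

From V_H = IB/(n e t), n = IB/(V_H e t).
n = (2.24)(0.220)/((5.92×10⁻⁸)(1.602×10⁻¹⁹)(3.49×10⁻³)) ≈ 1.49×10²⁸ m⁻³.

n ≈ 1.49×10²⁸ m⁻³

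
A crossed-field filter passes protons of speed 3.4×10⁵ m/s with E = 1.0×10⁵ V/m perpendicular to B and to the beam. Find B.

Balance of forces in the selector: qE = qvB ⇒ B = E/v.
B = 1.0×10⁵/3.4×10⁵ = 0.29 T.

B = 0.29 T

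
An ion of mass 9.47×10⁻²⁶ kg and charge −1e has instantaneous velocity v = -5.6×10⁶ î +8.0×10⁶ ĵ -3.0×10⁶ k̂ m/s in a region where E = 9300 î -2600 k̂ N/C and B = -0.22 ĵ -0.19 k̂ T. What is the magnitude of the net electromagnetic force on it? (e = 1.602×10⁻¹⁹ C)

v×B = (-2.18×10⁶, -1.06×10⁶, 1.23×10⁶) N/C.
E + v×B = (-2.17×10⁶, -1.06×10⁶, 1.23×10⁶) N/C.
F = q(E + v×B) = (−1.602×10⁻¹⁹ C)·(-2.17×10⁶, -1.06×10⁶, 1.23×10⁶) = (3.48×10⁻¹³, 1.70×10⁻¹³, -1.97×10⁻¹³) N.
|F| = 4.34×10⁻¹³ N.

|F| ≈ 4.34×10⁻¹³ N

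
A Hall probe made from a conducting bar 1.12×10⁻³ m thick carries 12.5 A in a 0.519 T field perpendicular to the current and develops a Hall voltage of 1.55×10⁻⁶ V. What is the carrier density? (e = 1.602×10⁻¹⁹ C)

From V_H = IB/(n e t), n = IB/(V_H e t).
n = (12.5)(0.519)/((1.55×10⁻⁶)(1.602×10⁻¹⁹)(1.12×10⁻³)) ≈ 2.33×10²⁸ m⁻³.

n ≈ 2.33×10²⁸ m⁻³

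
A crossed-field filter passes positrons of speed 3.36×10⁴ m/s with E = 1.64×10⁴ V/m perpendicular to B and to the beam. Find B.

Balance of forces in the selector: qE = qvB ⇒ B = E/v.
B = 1.64×10⁴/3.36×10⁴ = 0.488 T.

B = 0.488 T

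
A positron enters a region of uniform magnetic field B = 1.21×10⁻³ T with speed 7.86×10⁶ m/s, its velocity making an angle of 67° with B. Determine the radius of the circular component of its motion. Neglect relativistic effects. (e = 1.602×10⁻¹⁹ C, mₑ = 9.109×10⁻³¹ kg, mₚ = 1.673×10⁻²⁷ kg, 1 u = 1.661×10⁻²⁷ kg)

r ≈ 0.0340 m

v⊥ = v sinθ = 7.86×10⁶·sin67° ≈ 7.235×10⁶ m/s.
r = m v⊥/(|q|B) = (9.109×10⁻³¹)(7.235×10⁶)/((1.602×10⁻¹⁹)(1.21×10⁻³)) ≈ 0.0340 m.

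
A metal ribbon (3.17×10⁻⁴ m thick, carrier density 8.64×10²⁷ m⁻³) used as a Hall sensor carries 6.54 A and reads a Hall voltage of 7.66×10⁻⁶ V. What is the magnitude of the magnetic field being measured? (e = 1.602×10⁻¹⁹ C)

From V_H = IB/(n e t), B = V_H n e t / I.
B = (7.66×10⁻⁶)(8.64×10²⁷)(1.602×10⁻¹⁹)(3.17×10⁻⁴)/6.54 ≈ 0.514 T.

B ≈ 0.514 T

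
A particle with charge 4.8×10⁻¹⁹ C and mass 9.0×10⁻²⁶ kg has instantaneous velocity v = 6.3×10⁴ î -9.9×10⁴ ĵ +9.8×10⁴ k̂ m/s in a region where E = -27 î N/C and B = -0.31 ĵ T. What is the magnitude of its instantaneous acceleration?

v×B = (3.04×10⁴, 0, -1.95×10⁴) N/C.
E + v×B = (3.04×10⁴, 0, -1.95×10⁴) N/C.
F = q(E + v×B) = (4.8×10⁻¹⁹ C)·(3.04×10⁴, 0, -1.95×10⁴) = (1.46×10⁻¹⁴, 0, -9.37×10⁻¹⁵) N.
|a| = |F|/m = 1.732×10⁻¹⁴/9.0×10⁻²⁶ ≈ 1.92×10¹¹ m/s².

|a| ≈ 1.92×10¹¹ m/s²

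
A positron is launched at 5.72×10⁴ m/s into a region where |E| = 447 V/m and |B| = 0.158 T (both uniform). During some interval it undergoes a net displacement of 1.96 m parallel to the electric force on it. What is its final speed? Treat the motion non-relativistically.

B does no work; ΔKE = |q|E d.
½mv_f² = ½mv₀² + |q|Ed = ½(9.109×10⁻³¹)(5.72×10⁴)² + (1.602×10⁻¹⁹)(447)(1.96) ≈ 1.490×10⁻²¹ J + 1.404×10⁻¹⁶ J ≈ 1.404×10⁻¹⁶ J.
v_f = √(2·1.404×10⁻¹⁶/9.109×10⁻³¹) ≈ 1.76×10⁷ m/s.

v_f ≈ 1.76×10⁷ m/s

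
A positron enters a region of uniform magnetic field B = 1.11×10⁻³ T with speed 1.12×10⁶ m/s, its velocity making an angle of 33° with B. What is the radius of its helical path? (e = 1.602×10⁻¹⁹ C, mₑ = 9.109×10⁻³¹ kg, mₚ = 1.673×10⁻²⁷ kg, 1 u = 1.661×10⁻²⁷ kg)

r ≈ 3.12×10⁻³ m

v⊥ = v sinθ = 1.12×10⁶·sin33° ≈ 6.100×10⁵ m/s.
r = m v⊥/(|q|B) = (9.109×10⁻³¹)(6.100×10⁵)/((1.602×10⁻¹⁹)(1.11×10⁻³)) ≈ 3.12×10⁻³ m.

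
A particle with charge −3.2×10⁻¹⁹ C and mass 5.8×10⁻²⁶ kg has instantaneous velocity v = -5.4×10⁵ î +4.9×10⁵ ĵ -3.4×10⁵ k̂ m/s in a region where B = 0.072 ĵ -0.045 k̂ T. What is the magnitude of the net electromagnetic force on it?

v×B = (2430, -2.43×10⁴, -3.89×10⁴) N/C.
F = q v×B = (−3.2×10⁻¹⁹ C)·(2430, -2.43×10⁴, -3.89×10⁴) = (-7.78×10⁻¹⁶, 7.78×10⁻¹⁵, 1.24×10⁻¹⁴) N.
|F| = 1.47×10⁻¹⁴ N.

|F| ≈ 1.47×10⁻¹⁴ N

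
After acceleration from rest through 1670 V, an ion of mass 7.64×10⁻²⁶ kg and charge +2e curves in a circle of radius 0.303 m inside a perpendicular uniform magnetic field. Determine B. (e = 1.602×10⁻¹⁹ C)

B ≈ 0.0931 T

v = √(2|q|V/m) = √(2·3.204×10⁻¹⁹·1670/7.64×10⁻²⁶) ≈ 1.184×10⁵ m/s.
B = mv/(|q|r) = (7.64×10⁻²⁶)(1.184×10⁵)/((3.204×10⁻¹⁹)(0.303)) ≈ 0.0931 T.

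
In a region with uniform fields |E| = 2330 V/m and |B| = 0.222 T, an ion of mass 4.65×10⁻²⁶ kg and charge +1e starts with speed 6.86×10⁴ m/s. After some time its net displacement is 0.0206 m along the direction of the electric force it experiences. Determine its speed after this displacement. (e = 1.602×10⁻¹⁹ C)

v_f ≈ 7.10×10⁴ m/s

B does no work; ΔKE = |q|E d.
½mv_f² = ½mv₀² + |q|Ed = ½(4.65×10⁻²⁶)(6.86×10⁴)² + (1.602×10⁻¹⁹)(2330)(0.0206) ≈ 1.094×10⁻¹⁶ J + 7.689×10⁻¹⁸ J ≈ 1.171×10⁻¹⁶ J.
v_f = √(2·1.171×10⁻¹⁶/4.65×10⁻²⁶) ≈ 7.10×10⁴ m/s.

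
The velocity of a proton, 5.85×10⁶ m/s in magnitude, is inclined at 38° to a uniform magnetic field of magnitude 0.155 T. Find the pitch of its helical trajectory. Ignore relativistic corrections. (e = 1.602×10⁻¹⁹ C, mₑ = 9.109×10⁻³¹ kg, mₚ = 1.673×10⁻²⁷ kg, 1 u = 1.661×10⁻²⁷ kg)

p ≈ 1.95 m

v∥ = v cosθ = 5.85×10⁶·cos38° ≈ 4.610×10⁶ m/s.
T = 2πm/(|q|B) = 2π(1.673×10⁻²⁷)/((1.602×10⁻¹⁹)(0.155)) ≈ 4.233×10⁻⁷ s.
pitch = v∥ T = (4.610×10⁶)(4.233×10⁻⁷) ≈ 1.95 m.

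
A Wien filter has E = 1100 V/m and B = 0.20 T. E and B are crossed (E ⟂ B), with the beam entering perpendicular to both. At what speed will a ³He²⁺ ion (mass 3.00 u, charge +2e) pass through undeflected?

v = 5500 m/s

Zero net Lorentz force requires |qE| = |q v×B|, i.e. E = vB.
v = E/B = 1100/0.20 = 5500 m/s.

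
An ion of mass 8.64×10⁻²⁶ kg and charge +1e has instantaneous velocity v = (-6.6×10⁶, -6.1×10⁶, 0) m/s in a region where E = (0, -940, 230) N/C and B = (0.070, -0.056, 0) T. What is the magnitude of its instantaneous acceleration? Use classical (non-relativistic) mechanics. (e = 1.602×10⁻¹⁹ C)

v×B = (0, 0, 7.97×10⁵) N/C.
E + v×B = (0, -940, 7.97×10⁵) N/C.
F = q(E + v×B) = (1.602×10⁻¹⁹ C)·(0, -940, 7.97×10⁵) = (0, -1.51×10⁻¹⁶, 1.28×10⁻¹³) N.
|a| = |F|/m = 1.277×10⁻¹³/8.64×10⁻²⁶ ≈ 1.48×10¹² m/s².

|a| ≈ 1.48×10¹² m/s²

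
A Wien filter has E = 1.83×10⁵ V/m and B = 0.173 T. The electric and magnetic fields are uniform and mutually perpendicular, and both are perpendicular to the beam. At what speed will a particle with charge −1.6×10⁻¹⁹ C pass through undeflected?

Straight-line motion ⇒ electric and magnetic forces cancel, so E = vB.
v = E/B = 1.83×10⁵/0.173 = 1.06×10⁶ m/s.

v = 1.06×10⁶ m/s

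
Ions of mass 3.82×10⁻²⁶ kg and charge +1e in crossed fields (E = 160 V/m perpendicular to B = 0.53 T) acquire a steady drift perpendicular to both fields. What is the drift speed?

v_d ≈ 300 m/s

The E×B drift speed is v_d = E/B.
v_d = 160/0.53 = 300 m/s.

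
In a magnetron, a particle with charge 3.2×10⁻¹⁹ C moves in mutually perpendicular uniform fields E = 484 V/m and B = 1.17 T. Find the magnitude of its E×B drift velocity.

The E×B drift speed is v_d = E/B.
v_d = 484/1.17 = 414 m/s.

v_d ≈ 414 m/s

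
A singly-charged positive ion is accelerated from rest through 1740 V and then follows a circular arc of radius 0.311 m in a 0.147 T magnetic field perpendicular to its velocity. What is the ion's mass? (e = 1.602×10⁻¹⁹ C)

Combine |q|V = ½mv² and r = mv/(|q|B): eliminate v to get m = qB²r²/(2V).
m = (1.602×10⁻¹⁹)(0.147)²(0.311)²/(2·1740) ≈ 9.62×10⁻²⁶ kg.

m ≈ 9.62×10⁻²⁶ kg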